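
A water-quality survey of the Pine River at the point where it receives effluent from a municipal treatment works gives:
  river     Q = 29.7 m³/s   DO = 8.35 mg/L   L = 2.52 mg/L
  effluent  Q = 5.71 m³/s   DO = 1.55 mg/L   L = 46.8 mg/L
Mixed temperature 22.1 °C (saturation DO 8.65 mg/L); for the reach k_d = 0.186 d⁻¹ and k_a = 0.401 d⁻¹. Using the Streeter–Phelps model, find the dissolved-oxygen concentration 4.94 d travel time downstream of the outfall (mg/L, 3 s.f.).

DO ≈ 6.28 mg/L

Mixed DO = (29.7×8.35 + 5.71×1.55)/(29.7+5.71) = 256.8/35.41 = 7.253 mg/L.
Mixed L₀ = (29.7×2.52 + 5.71×46.8)/(35.41) = 342.1/35.41 = 9.660 mg/L.
Initial deficit D₀ = C_s − DO₀ = 8.65 − 7.253 = 1.397 mg/L.
D(4.94) = [0.186×9.660/(0.401−0.186)](e^(−0.186×4.94) − e^(−0.401×4.94)) + 1.397 e^(−0.401×4.94)
= 8.357 × (0.3990 − 0.1379) + 1.397 × 0.1379 = 2.374 mg/L.
DO = 8.65 − 2.374 = 6.276 mg/L.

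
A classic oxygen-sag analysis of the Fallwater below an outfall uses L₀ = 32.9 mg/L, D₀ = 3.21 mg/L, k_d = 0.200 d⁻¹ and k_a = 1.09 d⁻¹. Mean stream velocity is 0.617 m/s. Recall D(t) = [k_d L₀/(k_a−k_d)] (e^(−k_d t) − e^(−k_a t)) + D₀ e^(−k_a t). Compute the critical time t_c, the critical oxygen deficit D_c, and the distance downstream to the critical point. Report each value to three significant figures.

t_c = [1/(k_a−k_d)] ln[(k_a/k_d)(1 − D₀(k_a−k_d)/(k_d L₀))]
= [1/(1.09−0.200)] ln[(1.09/0.200)(1 − 3.21×0.8900/(0.200×32.9))]
= (1/0.8900) ln[5.450 × 0.5658] = 1.124 × ln(3.084) = 1.124 × 1.126 = 1.265 d.
D_c = (k_d/k_a) L₀ e^(−k_d t_c) = (0.200/1.09) × 32.9 × e^(−0.200×1.265) = 0.1835 × 32.9 × 0.7764 = 4.687 mg/L.
x_c = v t_c = 0.617 m/s × 1.265 d × 86400 s/d = 67450 m ≈ 67.5 km.

t_c ≈ 1.27 d; D_c ≈ 4.69 mg/L; x_c ≈ 67.5 km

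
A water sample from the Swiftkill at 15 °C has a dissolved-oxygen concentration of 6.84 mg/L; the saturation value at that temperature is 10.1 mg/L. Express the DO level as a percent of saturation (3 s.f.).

% saturation = C/C_s × 100 = 6.84/10.1 × 100 = 67.7 %.

67.7 % saturation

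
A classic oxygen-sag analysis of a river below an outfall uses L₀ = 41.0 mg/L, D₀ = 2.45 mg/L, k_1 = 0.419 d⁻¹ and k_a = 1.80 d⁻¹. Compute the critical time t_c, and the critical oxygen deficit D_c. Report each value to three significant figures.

At the critical point dD/dt = 0, so k_1 L₀ e^(−k_1 t) = k_a D. Substituting D(t) from the Streeter–Phelps equation and solving for t gives
t_c = ln[(k_a/k_1)(1 − D₀(k_a−k_1)/(k_1 L₀))] / (k_a−k_1).
Here k_a−k_1 = 1.381 d⁻¹ and 1 − D₀(k_a−k_1)/(k_1 L₀) = 1 − 2.45×1.381/(0.419×41.0) = 0.8030, so
t_c = ln(4.296 × 0.8030) / 1.381 = 1.238 / 1.381 = 0.8967 d.
D_c = (k_1/k_a) L₀ e^(−k_1 t_c) = (0.419/1.80) × 41.0 × e^(−0.419×0.8967) = 0.2328 × 41.0 × 0.6868 = 6.555 mg/L.

t_c ≈ 0.897 d; D_c ≈ 6.55 mg/L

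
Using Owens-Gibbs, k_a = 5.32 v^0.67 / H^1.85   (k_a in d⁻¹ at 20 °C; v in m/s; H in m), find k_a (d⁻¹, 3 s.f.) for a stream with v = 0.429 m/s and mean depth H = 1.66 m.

k_a = 5.32 × 0.429^0.67 / 1.66^1.85 = 5.32 × 0.5672 / 2.554 = 1.182 d⁻¹.

k_a ≈ 1.18 d⁻¹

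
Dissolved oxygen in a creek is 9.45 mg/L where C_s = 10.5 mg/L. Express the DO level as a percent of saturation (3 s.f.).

% saturation = C/C_s × 100 = 9.45/10.5 × 100 = 90.0 %.

90.0 % saturation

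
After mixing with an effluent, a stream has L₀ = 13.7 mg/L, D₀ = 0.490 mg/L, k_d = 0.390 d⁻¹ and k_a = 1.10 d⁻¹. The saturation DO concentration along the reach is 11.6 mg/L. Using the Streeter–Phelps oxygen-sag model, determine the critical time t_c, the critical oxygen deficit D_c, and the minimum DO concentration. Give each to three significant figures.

t_c ≈ 1.37 d; D_c ≈ 2.85 mg/L; min DO ≈ 8.75 mg/L

With k_a/k_d = 2.821 and 1 − D₀(k_a−k_d)/(k_d L₀) = 0.9349,
t_c = ln(2.821 × 0.9349) / (1.10 − 0.390) = ln(2.637) / 0.7100 = 0.9696/0.7100 = 1.366 d.
D_c = (k_d/k_a) L₀ e^(−k_d t_c) = (0.390/1.10) × 13.7 × e^(−0.390×1.366) = 0.3545 × 13.7 × 0.5871 = 2.852 mg/L.
Minimum DO = C_s − D_c = 11.6 − 2.852 = 8.748 mg/L.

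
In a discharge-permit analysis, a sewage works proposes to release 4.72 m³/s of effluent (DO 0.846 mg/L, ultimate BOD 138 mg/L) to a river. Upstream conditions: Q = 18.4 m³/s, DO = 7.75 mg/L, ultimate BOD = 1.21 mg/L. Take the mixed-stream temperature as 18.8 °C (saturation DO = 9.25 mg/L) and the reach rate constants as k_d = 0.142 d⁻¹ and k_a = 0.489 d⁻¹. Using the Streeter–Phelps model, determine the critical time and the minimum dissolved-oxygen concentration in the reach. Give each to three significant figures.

Mixed DO = (18.4×7.75 + 4.72×0.846)/(18.4+4.72) = 146.6/23.12 = 6.341 mg/L.
Mixed L₀ = (18.4×1.21 + 4.72×138)/(23.12) = 673.6/23.12 = 29.14 mg/L.
Initial deficit D₀ = C_s − DO₀ = 9.25 − 6.341 = 2.909 mg/L.
t_c = (1/0.3470) ln[(0.489/0.142)(1 − 2.909×0.3470/(0.142×29.14))] = 2.882 × ln(2.603) = 2.757 d.
D_c = (0.142/0.489) × 29.14 × e^(−0.142×2.757) = 0.2904 × 29.14 × 0.6760 = 5.720 mg/L.
Minimum DO = 9.25 − 5.720 = 3.530 mg/L.

t_c ≈ 2.76 d; minimum DO ≈ 3.53 mg/L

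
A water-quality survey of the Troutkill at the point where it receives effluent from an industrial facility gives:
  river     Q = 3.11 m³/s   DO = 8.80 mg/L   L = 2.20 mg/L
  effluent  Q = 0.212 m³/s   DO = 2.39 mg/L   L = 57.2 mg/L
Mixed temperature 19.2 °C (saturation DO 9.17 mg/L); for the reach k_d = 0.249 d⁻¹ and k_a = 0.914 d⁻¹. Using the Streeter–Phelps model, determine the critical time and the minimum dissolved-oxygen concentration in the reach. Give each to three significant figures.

Mixed DO = (3.11×8.80 + 0.212×2.39)/(3.11+0.212) = 27.87/3.322 = 8.391 mg/L.
Mixed L₀ = (3.11×2.20 + 0.212×57.2)/(3.322) = 18.97/3.322 = 5.710 mg/L.
Initial deficit D₀ = C_s − DO₀ = 9.17 − 8.391 = 0.7791 mg/L.
t_c = (1/0.6650) ln[(0.914/0.249)(1 − 0.7791×0.6650/(0.249×5.710))] = 1.504 × ln(2.333) = 1.274 d.
D_c = (0.249/0.914) × 5.710 × e^(−0.249×1.274) = 0.2724 × 5.710 × 0.7282 = 1.133 mg/L.
Minimum DO = 9.17 − 1.133 = 8.037 mg/L.

t_c ≈ 1.27 d; minimum DO ≈ 8.04 mg/L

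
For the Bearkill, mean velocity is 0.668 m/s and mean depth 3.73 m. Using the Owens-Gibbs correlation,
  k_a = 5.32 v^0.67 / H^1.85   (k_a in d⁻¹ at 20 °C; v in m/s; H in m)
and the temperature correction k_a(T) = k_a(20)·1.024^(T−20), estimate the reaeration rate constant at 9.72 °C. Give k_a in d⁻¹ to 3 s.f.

k_a(20) = 5.32 × 0.668^0.67 / 3.73^1.85 = 5.32 × 0.7631 / 11.42 = 0.3555 d⁻¹.
k_a(9.72) = 0.3555 × 1.024^(9.72−20) = 0.3555 × 0.7836 = 0.2786 d⁻¹.

k_a ≈ 0.279 d⁻¹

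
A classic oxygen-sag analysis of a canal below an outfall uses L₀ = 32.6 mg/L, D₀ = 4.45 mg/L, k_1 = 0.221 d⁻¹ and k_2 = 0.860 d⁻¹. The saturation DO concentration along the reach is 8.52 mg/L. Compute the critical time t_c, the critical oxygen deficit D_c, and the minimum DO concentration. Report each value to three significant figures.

At the critical point dD/dt = 0, so k_1 L₀ e^(−k_1 t) = k_2 D. Substituting D(t) from the Streeter–Phelps equation and solving for t gives
t_c = ln[(k_2/k_1)(1 − D₀(k_2−k_1)/(k_1 L₀))] / (k_2−k_1).
Here k_2−k_1 = 0.6390 d⁻¹ and 1 − D₀(k_2−k_1)/(k_1 L₀) = 1 − 4.45×0.6390/(0.221×32.6) = 0.6053, so
t_c = ln(3.891 × 0.6053) / 0.6390 = 0.8568 / 0.6390 = 1.341 d.
D_c = (k_1/k_2) L₀ e^(−k_1 t_c) = (0.221/0.860) × 32.6 × e^(−0.221×1.341) = 0.2570 × 32.6 × 0.7436 = 6.229 mg/L.
Minimum DO = C_s − D_c = 8.52 − 6.229 = 2.291 mg/L.

t_c ≈ 1.34 d; D_c ≈ 6.23 mg/L; min DO ≈ 2.29 mg/L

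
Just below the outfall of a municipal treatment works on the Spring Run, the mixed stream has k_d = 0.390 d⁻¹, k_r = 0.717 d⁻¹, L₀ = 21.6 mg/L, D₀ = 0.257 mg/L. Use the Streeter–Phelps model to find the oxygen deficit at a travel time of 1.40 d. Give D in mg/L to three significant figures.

D ≈ 5.58 mg/L

k_d L₀/(k_r−k_d) = 0.390×21.6/(0.717−0.390) = 8.424/0.3270 = 25.76 mg/L.
e^(−k_d t) = e^(−0.390×1.400) = 0.5793; e^(−k_r t) = e^(−0.717×1.400) = 0.3665.
D = 25.76 × (0.5793 − 0.3665) + 0.257 × 0.3665 = 5.481 + 0.09419 = 5.576 mg/L.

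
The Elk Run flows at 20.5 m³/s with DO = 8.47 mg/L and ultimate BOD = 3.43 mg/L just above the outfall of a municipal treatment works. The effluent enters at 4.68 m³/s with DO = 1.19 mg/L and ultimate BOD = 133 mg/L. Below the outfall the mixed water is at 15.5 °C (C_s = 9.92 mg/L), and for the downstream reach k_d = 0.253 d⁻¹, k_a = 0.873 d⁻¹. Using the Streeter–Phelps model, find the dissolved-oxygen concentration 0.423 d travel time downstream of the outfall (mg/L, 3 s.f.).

Mixed DO = (20.5×8.47 + 4.68×1.19)/(20.5+4.68) = 179.2/25.18 = 7.117 mg/L.
Mixed L₀ = (20.5×3.43 + 4.68×133)/(25.18) = 692.8/25.18 = 27.51 mg/L.
Initial deficit D₀ = C_s − DO₀ = 9.92 − 7.117 = 2.803 mg/L.
D(0.423) = [0.253×27.51/(0.873−0.253)](e^(−0.253×0.423) − e^(−0.873×0.423)) + 2.803 e^(−0.873×0.423)
= 11.23 × (0.8985 − 0.6912) + 2.803 × 0.6912 = 4.265 mg/L.
DO = 9.92 − 4.265 = 5.655 mg/L.

DO ≈ 5.66 mg/L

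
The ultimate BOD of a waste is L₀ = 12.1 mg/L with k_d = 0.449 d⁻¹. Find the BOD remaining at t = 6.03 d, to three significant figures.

L ≈ 0.807 mg/L

L_t = L₀ e^(−k_d t) = 12.1 × e^(−0.449×6.03) = 12.1 × 0.06671 = 0.8071 mg/L.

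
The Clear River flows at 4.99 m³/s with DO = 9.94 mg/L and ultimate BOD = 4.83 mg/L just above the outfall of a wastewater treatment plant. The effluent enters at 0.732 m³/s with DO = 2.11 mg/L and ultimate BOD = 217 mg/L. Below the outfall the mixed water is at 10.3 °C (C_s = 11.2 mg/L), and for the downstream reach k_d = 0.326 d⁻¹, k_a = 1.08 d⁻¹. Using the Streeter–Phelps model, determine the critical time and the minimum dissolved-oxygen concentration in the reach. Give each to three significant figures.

t_c ≈ 1.35 d; minimum DO ≈ 4.99 mg/L

Mixed DO = (4.99×9.94 + 0.732×2.11)/(4.99+0.732) = 51.15/5.722 = 8.938 mg/L.
Mixed L₀ = (4.99×4.83 + 0.732×217)/(5.722) = 182.9/5.722 = 31.97 mg/L.
Initial deficit D₀ = C_s − DO₀ = 11.2 − 8.938 = 2.262 mg/L.
t_c = (1/0.7540) ln[(1.08/0.326)(1 − 2.262×0.7540/(0.326×31.97))] = 1.326 × ln(2.771) = 1.352 d.
D_c = (0.326/1.08) × 31.97 × e^(−0.326×1.352) = 0.3019 × 31.97 × 0.6436 = 6.212 mg/L.
Minimum DO = 11.2 − 6.212 = 4.988 mg/L.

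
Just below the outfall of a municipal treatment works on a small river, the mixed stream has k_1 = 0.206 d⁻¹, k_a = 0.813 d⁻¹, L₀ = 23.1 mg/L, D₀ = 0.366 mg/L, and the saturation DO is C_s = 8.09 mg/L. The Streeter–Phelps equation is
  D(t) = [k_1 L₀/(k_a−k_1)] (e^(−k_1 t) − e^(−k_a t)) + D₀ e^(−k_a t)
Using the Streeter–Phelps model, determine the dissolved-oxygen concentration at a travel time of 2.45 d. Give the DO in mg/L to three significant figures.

DO ≈ 4.38 mg/L

k_1 L₀/(k_a−k_1) = 0.206×23.1/(0.813−0.206) = 4.759/0.6070 = 7.840 mg/L.
e^(−k_1 t) = e^(−0.206×2.450) = 0.6037; e^(−k_a t) = e^(−0.813×2.450) = 0.1364.
D = 7.840 × (0.6037 − 0.1364) + 0.366 × 0.1364 = 3.663 + 0.04994 = 3.713 mg/L.
DO = C_s − D = 8.09 − 3.713 = 4.377 mg/L.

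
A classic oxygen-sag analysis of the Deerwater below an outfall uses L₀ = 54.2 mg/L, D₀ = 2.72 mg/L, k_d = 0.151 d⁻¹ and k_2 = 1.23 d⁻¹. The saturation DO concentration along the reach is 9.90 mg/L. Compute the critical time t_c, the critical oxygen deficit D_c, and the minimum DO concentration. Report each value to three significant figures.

With k_2/k_d = 8.146 and 1 − D₀(k_2−k_d)/(k_d L₀) = 0.6414,
t_c = ln(8.146 × 0.6414) / (1.23 − 0.151) = ln(5.225) / 1.079 = 1.653/1.079 = 1.532 d.
D_c = (k_d/k_2) L₀ e^(−k_d t_c) = (0.151/1.23) × 54.2 × e^(−0.151×1.532) = 0.1228 × 54.2 × 0.7934 = 5.279 mg/L.
Minimum DO = C_s − D_c = 9.90 − 5.279 = 4.621 mg/L.

t_c ≈ 1.53 d; D_c ≈ 5.28 mg/L; min DO ≈ 4.62 mg/L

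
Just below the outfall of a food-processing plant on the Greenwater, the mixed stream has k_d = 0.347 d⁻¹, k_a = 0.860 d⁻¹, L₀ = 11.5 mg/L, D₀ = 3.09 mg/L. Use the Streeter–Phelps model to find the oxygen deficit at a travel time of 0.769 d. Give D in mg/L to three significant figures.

k_d L₀/(k_a−k_d) = 0.347×11.5/(0.860−0.347) = 3.990/0.5130 = 7.779 mg/L.
e^(−k_d t) = e^(−0.347×0.7690) = 0.7658; e^(−k_a t) = e^(−0.860×0.7690) = 0.5162.
D = 7.779 × (0.7658 − 0.5162) + 3.09 × 0.5162 = 1.942 + 1.595 = 3.537 mg/L.

D ≈ 3.54 mg/L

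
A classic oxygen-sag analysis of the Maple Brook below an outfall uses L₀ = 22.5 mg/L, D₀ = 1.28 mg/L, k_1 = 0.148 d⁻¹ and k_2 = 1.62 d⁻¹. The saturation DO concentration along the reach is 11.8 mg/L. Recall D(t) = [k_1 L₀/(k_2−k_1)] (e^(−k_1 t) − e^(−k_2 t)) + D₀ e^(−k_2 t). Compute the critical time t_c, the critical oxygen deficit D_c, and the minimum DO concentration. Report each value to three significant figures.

t_c ≈ 1.06 d; D_c ≈ 1.76 mg/L; min DO ≈ 10.0 mg/L

t_c = [1/(k_2−k_1)] ln[(k_2/k_1)(1 − D₀(k_2−k_1)/(k_1 L₀))]
= [1/(1.62−0.148)] ln[(1.62/0.148)(1 − 1.28×1.472/(0.148×22.5))]
= (1/1.472) ln[10.95 × 0.4342] = 0.6793 × ln(4.753) = 0.6793 × 1.559 = 1.059 d.
D_c = (k_1/k_2) L₀ e^(−k_1 t_c) = (0.148/1.62) × 22.5 × e^(−0.148×1.059) = 0.09136 × 22.5 × 0.8549 = 1.757 mg/L.
Minimum DO = C_s − D_c = 11.8 − 1.757 = 10.04 mg/L.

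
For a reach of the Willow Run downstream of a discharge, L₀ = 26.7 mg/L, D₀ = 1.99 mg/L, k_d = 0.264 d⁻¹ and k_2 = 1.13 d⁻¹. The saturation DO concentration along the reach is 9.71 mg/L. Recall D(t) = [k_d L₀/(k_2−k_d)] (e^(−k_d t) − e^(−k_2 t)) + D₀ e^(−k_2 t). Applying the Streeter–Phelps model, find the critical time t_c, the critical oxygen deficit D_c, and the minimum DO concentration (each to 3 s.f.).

t_c = [1/(k_2−k_d)] ln[(k_2/k_d)(1 − D₀(k_2−k_d)/(k_d L₀))]
= [1/(1.13−0.264)] ln[(1.13/0.264)(1 − 1.99×0.8660/(0.264×26.7))]
= (1/0.8660) ln[4.280 × 0.7555] = 1.155 × ln(3.234) = 1.155 × 1.174 = 1.355 d.
L(t_c) = L₀ e^(−k_d t_c) = 26.7 × 0.6992 = 18.67 mg/L, and at the critical point k_2 D_c = k_d L, so D_c = (0.264/1.13) × 18.67 = 4.362 mg/L.
Minimum DO = C_s − D_c = 9.71 − 4.362 = 5.348 mg/L.

t_c ≈ 1.36 d; D_c ≈ 4.36 mg/L; min DO ≈ 5.35 mg/L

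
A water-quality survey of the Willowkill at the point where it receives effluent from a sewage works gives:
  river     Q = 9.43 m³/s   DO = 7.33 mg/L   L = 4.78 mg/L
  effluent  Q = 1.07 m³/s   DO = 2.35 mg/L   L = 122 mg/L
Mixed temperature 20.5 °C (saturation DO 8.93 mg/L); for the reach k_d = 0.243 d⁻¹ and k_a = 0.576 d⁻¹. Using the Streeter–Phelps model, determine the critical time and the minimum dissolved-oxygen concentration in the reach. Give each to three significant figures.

Mixed DO = (9.43×7.33 + 1.07×2.35)/(9.43+1.07) = 71.64/10.50 = 6.823 mg/L.
Mixed L₀ = (9.43×4.78 + 1.07×122)/(10.50) = 175.6/10.50 = 16.73 mg/L.
Initial deficit D₀ = C_s − DO₀ = 8.93 − 6.823 = 2.107 mg/L.
t_c = (1/0.3330) ln[(0.576/0.243)(1 − 2.107×0.3330/(0.243×16.73))] = 3.003 × ln(1.961) = 2.022 d.
D_c = (0.243/0.576) × 16.73 × e^(−0.243×2.022) = 0.4219 × 16.73 × 0.6117 = 4.316 mg/L.
Minimum DO = 8.93 − 4.316 = 4.614 mg/L.

t_c ≈ 2.02 d; minimum DO ≈ 4.61 mg/L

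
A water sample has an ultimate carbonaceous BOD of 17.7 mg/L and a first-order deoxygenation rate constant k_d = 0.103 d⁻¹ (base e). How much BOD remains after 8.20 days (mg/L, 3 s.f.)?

L ≈ 7.61 mg/L

L_t = L₀ e^(−k_d t) = 17.7 × e^(−0.103×8.20) = 17.7 × 0.4297 = 7.606 mg/L.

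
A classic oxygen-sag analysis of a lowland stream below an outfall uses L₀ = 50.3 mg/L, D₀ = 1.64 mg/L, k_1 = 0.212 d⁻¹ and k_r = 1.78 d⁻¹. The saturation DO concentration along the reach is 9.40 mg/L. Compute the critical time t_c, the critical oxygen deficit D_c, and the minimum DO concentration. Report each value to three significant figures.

t_c ≈ 1.18 d; D_c ≈ 4.66 mg/L; min DO ≈ 4.74 mg/L

t_c = [1/(k_r−k_1)] ln[(k_r/k_1)(1 − D₀(k_r−k_1)/(k_1 L₀))]
= [1/(1.78−0.212)] ln[(1.78/0.212)(1 − 1.64×1.568/(0.212×50.3))]
= (1/1.568) ln[8.396 × 0.7589] = 0.6378 × ln(6.371) = 0.6378 × 1.852 = 1.181 d.
L(t_c) = L₀ e^(−k_1 t_c) = 50.3 × 0.7785 = 39.16 mg/L, and at the critical point k_r D_c = k_1 L, so D_c = (0.212/1.78) × 39.16 = 4.664 mg/L.
Minimum DO = C_s − D_c = 9.40 − 4.664 = 4.736 mg/L.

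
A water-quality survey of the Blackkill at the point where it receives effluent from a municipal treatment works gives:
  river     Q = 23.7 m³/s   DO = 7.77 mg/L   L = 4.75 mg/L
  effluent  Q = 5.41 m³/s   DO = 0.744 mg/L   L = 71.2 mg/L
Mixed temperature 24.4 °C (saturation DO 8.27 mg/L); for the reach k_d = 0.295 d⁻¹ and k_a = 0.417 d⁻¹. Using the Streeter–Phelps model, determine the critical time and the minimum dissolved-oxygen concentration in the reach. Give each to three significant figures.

t_c ≈ 2.47 d; minimum DO ≈ 2.43 mg/L

Mixed DO = (23.7×7.77 + 5.41×0.744)/(23.7+5.41) = 188.2/29.11 = 6.464 mg/L.
Mixed L₀ = (23.7×4.75 + 5.41×71.2)/(29.11) = 497.8/29.11 = 17.10 mg/L.
Initial deficit D₀ = C_s − DO₀ = 8.27 − 6.464 = 1.806 mg/L.
t_c = (1/0.1220) ln[(0.417/0.295)(1 − 1.806×0.1220/(0.295×17.10))] = 8.197 × ln(1.352) = 2.471 d.
D_c = (0.295/0.417) × 17.10 × e^(−0.295×2.471) = 0.7074 × 17.10 × 0.4824 = 5.836 mg/L.
Minimum DO = 8.27 − 5.836 = 2.434 mg/L.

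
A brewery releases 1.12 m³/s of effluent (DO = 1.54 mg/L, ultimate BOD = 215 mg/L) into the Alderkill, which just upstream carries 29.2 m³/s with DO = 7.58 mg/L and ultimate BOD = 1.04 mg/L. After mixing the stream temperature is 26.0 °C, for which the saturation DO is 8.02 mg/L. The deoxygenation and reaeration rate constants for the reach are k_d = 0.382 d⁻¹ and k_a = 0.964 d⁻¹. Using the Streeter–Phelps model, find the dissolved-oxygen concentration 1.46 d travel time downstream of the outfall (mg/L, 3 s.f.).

DO ≈ 5.93 mg/L

Mixed DO = (29.2×7.58 + 1.12×1.54)/(29.2+1.12) = 223.1/30.32 = 7.357 mg/L.
Mixed L₀ = (29.2×1.04 + 1.12×215)/(30.32) = 271.2/30.32 = 8.944 mg/L.
Initial deficit D₀ = C_s − DO₀ = 8.02 − 7.357 = 0.6631 mg/L.
D(1.46) = [0.382×8.944/(0.964−0.382)](e^(−0.382×1.46) − e^(−0.964×1.46)) + 0.6631 e^(−0.964×1.46)
= 5.870 × (0.5725 − 0.2448) + 0.6631 × 0.2448 = 2.086 mg/L.
DO = 8.02 − 2.086 = 5.934 mg/L.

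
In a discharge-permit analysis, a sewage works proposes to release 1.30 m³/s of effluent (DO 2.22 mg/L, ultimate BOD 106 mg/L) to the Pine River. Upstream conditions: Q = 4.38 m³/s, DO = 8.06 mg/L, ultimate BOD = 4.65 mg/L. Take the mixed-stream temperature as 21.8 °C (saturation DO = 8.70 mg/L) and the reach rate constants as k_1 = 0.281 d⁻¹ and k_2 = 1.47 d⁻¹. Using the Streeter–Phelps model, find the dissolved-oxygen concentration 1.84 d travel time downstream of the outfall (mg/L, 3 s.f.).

DO ≈ 5.08 mg/L

Mixed DO = (4.38×8.06 + 1.30×2.22)/(4.38+1.30) = 38.19/5.680 = 6.723 mg/L.
Mixed L₀ = (4.38×4.65 + 1.30×106)/(5.680) = 158.2/5.680 = 27.85 mg/L.
Initial deficit D₀ = C_s − DO₀ = 8.70 − 6.723 = 1.977 mg/L.
D(1.84) = [0.281×27.85/(1.47−0.281)](e^(−0.281×1.84) − e^(−1.47×1.84)) + 1.977 e^(−1.47×1.84)
= 6.581 × (0.5963 − 0.06688) + 1.977 × 0.06688 = 3.616 mg/L.
DO = 8.70 − 3.616 = 5.084 mg/L.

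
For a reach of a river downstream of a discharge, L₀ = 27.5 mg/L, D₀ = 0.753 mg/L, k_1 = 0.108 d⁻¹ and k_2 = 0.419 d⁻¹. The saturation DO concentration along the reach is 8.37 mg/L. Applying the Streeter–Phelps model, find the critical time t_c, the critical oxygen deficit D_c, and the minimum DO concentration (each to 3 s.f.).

t_c ≈ 4.10 d; D_c ≈ 4.55 mg/L; min DO ≈ 3.82 mg/L

t_c = [1/(k_2−k_1)] ln[(k_2/k_1)(1 − D₀(k_2−k_1)/(k_1 L₀))]
= [1/(0.419−0.108)] ln[(0.419/0.108)(1 − 0.753×0.3110/(0.108×27.5))]
= (1/0.3110) ln[3.880 × 0.9212] = 3.215 × ln(3.574) = 3.215 × 1.274 = 4.095 d.
D_c = (k_1/k_2) L₀ e^(−k_1 t_c) = (0.108/0.419) × 27.5 × e^(−0.108×4.095) = 0.2578 × 27.5 × 0.6426 = 4.555 mg/L.
Minimum DO = C_s − D_c = 8.37 − 4.555 = 3.815 mg/L.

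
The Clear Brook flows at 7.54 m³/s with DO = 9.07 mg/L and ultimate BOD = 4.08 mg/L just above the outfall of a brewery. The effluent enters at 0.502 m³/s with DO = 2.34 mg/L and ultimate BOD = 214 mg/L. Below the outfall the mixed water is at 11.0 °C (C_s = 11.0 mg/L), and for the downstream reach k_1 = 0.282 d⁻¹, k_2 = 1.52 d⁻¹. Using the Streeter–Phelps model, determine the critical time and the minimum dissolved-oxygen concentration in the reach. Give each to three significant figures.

Mixed DO = (7.54×9.07 + 0.502×2.34)/(7.54+0.502) = 69.56/8.042 = 8.650 mg/L.
Mixed L₀ = (7.54×4.08 + 0.502×214)/(8.042) = 138.2/8.042 = 17.18 mg/L.
Initial deficit D₀ = C_s − DO₀ = 11.0 − 8.650 = 2.350 mg/L.
t_c = (1/1.238) ln[(1.52/0.282)(1 − 2.350×1.238/(0.282×17.18))] = 0.8078 × ln(2.154) = 0.6198 d.
D_c = (0.282/1.52) × 17.18 × e^(−0.282×0.6198) = 0.1855 × 17.18 × 0.8396 = 2.677 mg/L.
Minimum DO = 11.0 − 2.677 = 8.323 mg/L.

t_c ≈ 0.620 d; minimum DO ≈ 8.32 mg/L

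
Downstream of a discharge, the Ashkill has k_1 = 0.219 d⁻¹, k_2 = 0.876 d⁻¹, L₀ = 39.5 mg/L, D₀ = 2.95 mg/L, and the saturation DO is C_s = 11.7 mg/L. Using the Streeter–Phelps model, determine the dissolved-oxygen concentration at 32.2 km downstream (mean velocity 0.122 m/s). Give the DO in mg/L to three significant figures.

Travel time t = x/v = 32.2 km / (0.122 m/s) = 32200 m / 0.122 m/s = 263900 s = 3.055 d.
k_1 L₀/(k_2−k_1) = 0.219×39.5/(0.876−0.219) = 8.650/0.6570 = 13.17 mg/L.
e^(−k_1 t) = e^(−0.219×3.055) = 0.5122; e^(−k_2 t) = e^(−0.876×3.055) = 0.06884.
D = 13.17 × (0.5122 − 0.06884) + 2.95 × 0.06884 = 5.838 + 0.2031 = 6.041 mg/L.
DO = C_s − D = 11.7 − 6.041 = 5.659 mg/L.

DO ≈ 5.66 mg/L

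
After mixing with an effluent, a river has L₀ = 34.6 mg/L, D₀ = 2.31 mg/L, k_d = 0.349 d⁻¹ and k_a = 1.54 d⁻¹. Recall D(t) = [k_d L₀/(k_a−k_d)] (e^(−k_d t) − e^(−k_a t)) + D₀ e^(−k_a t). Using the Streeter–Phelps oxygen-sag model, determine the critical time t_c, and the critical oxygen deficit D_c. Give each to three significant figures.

At the critical point dD/dt = 0, so k_d L₀ e^(−k_d t) = k_a D. Substituting D(t) from the Streeter–Phelps equation and solving for t gives
t_c = ln[(k_a/k_d)(1 − D₀(k_a−k_d)/(k_d L₀))] / (k_a−k_d).
Here k_a−k_d = 1.191 d⁻¹ and 1 − D₀(k_a−k_d)/(k_d L₀) = 1 − 2.31×1.191/(0.349×34.6) = 0.7722, so
t_c = ln(4.413 × 0.7722) / 1.191 = 1.226 / 1.191 = 1.029 d.
L(t_c) = L₀ e^(−k_d t_c) = 34.6 × 0.6982 = 24.16 mg/L, and at the critical point k_a D_c = k_d L, so D_c = (0.349/1.54) × 24.16 = 5.475 mg/L.

t_c ≈ 1.03 d; D_c ≈ 5.47 mg/L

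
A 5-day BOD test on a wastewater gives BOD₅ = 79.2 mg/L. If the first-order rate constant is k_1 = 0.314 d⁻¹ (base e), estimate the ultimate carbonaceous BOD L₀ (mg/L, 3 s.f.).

BOD₅ = L₀(1 − e^(−5k_1)) ⇒ L₀ = BOD₅ / (1 − e^(−5×0.314))
= 79.2 / (1 − 0.2080) = 79.2 / 0.7920 = 100.0 mg/L.

L₀ ≈ 100 mg/L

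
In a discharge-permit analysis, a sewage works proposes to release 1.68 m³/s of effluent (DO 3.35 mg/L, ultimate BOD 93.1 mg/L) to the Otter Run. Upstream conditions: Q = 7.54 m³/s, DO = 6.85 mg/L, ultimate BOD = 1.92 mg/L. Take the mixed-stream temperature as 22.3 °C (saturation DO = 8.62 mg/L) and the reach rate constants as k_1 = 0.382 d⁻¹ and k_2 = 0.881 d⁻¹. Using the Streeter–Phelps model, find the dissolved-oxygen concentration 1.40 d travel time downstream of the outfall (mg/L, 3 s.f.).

Mixed DO = (7.54×6.85 + 1.68×3.35)/(7.54+1.68) = 57.28/9.220 = 6.212 mg/L.
Mixed L₀ = (7.54×1.92 + 1.68×93.1)/(9.220) = 170.9/9.220 = 18.53 mg/L.
Initial deficit D₀ = C_s − DO₀ = 8.62 − 6.212 = 2.408 mg/L.
D(1.40) = [0.382×18.53/(0.881−0.382)](e^(−0.382×1.40) − e^(−0.881×1.40)) + 2.408 e^(−0.881×1.40)
= 14.19 × (0.5858 − 0.2913) + 2.408 × 0.2913 = 4.880 mg/L.
DO = 8.62 − 4.880 = 3.740 mg/L.

DO ≈ 3.74 mg/L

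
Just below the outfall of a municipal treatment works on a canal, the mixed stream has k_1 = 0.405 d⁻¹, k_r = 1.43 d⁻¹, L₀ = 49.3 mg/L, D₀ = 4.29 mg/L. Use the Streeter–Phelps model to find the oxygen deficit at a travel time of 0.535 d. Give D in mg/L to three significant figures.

k_1 L₀/(k_r−k_1) = 0.405×49.3/(1.43−0.405) = 19.97/1.025 = 19.48 mg/L.
e^(−k_1 t) = e^(−0.405×0.5350) = 0.8052; e^(−k_r t) = e^(−1.43×0.5350) = 0.4653.
D = 19.48 × (0.8052 − 0.4653) + 4.29 × 0.4653 = 6.621 + 1.996 = 8.617 mg/L.

D ≈ 8.62 mg/L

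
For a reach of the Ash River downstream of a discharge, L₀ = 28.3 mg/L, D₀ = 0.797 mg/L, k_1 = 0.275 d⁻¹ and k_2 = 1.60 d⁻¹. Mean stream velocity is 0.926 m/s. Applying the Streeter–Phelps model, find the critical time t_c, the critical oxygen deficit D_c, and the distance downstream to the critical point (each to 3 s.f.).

t_c = [1/(k_2−k_1)] ln[(k_2/k_1)(1 − D₀(k_2−k_1)/(k_1 L₀))]
= [1/(1.60−0.275)] ln[(1.60/0.275)(1 − 0.797×1.325/(0.275×28.3))]
= (1/1.325) ln[5.818 × 0.8643] = 0.7547 × ln(5.029) = 0.7547 × 1.615 = 1.219 d.
D_c = (k_1/k_2) L₀ e^(−k_1 t_c) = (0.275/1.60) × 28.3 × e^(−0.275×1.219) = 0.1719 × 28.3 × 0.7152 = 3.479 mg/L.
x_c = v t_c = 0.926 m/s × 1.219 d × 86400 s/d = 97530 m ≈ 97.5 km.

t_c ≈ 1.22 d; D_c ≈ 3.48 mg/L; x_c ≈ 97.5 km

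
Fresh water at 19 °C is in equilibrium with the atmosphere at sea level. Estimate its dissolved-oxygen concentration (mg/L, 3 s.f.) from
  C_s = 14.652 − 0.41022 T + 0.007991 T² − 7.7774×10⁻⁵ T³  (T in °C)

C_s = 14.652 − 0.41022×19 + 0.007991×19² − 7.7774×10⁻⁵×19³ = 9.209 mg/L.

C_s ≈ 9.21 mg/L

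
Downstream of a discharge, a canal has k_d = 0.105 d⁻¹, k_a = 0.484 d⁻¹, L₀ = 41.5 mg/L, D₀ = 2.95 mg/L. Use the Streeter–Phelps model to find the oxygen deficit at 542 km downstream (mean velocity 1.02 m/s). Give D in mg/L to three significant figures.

D ≈ 5.59 mg/L

Travel time t = x/v = 542 km / (1.02 m/s) = 542000 m / 1.02 m/s = 531400 s = 6.150 d.
k_d L₀/(k_a−k_d) = 0.105×41.5/(0.484−0.105) = 4.357/0.3790 = 11.50 mg/L.
e^(−k_d t) = e^(−0.105×6.150) = 0.5243; e^(−k_a t) = e^(−0.484×6.150) = 0.05096.
D = 11.50 × (0.5243 − 0.05096) + 2.95 × 0.05096 = 5.442 + 0.1503 = 5.592 mg/L.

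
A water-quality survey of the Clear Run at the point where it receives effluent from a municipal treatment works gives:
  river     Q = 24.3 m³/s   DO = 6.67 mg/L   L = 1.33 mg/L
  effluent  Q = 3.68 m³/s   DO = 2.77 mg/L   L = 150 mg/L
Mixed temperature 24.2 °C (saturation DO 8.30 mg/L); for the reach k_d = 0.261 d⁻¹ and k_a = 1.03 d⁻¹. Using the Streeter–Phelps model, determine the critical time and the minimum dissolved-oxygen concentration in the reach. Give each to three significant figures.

t_c ≈ 1.32 d; minimum DO ≈ 4.55 mg/L

Mixed DO = (24.3×6.67 + 3.68×2.77)/(24.3+3.68) = 172.3/27.98 = 6.157 mg/L.
Mixed L₀ = (24.3×1.33 + 3.68×150)/(27.98) = 584.3/27.98 = 20.88 mg/L.
Initial deficit D₀ = C_s − DO₀ = 8.30 − 6.157 = 2.143 mg/L.
t_c = (1/0.7690) ln[(1.03/0.261)(1 − 2.143×0.7690/(0.261×20.88))] = 1.300 × ln(2.753) = 1.317 d.
D_c = (0.261/1.03) × 20.88 × e^(−0.261×1.317) = 0.2534 × 20.88 × 0.7091 = 3.753 mg/L.
Minimum DO = 8.30 − 3.753 = 4.547 mg/L.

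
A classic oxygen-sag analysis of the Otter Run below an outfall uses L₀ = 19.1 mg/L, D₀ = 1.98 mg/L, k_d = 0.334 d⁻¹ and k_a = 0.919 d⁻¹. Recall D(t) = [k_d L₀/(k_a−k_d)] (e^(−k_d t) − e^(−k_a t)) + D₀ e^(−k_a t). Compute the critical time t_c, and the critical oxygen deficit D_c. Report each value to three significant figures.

With k_a/k_d = 2.751 and 1 − D₀(k_a−k_d)/(k_d L₀) = 0.8184,
t_c = ln(2.751 × 0.8184) / (0.919 − 0.334) = ln(2.252) / 0.5850 = 0.8118/0.5850 = 1.388 d.
L(t_c) = L₀ e^(−k_d t_c) = 19.1 × 0.6291 = 12.02 mg/L, and at the critical point k_a D_c = k_d L, so D_c = (0.334/0.919) × 12.02 = 4.367 mg/L.

t_c ≈ 1.39 d; D_c ≈ 4.37 mg/L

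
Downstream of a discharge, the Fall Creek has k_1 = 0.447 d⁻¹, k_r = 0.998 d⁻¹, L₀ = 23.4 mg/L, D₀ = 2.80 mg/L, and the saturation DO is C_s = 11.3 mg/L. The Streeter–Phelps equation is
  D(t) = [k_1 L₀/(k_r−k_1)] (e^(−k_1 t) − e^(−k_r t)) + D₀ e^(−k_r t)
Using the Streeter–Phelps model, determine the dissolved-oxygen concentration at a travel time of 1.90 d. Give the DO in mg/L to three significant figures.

DO ≈ 5.61 mg/L

k_1 L₀/(k_r−k_1) = 0.447×23.4/(0.998−0.447) = 10.46/0.5510 = 18.98 mg/L.
e^(−k_1 t) = e^(−0.447×1.900) = 0.4277; e^(−k_r t) = e^(−0.998×1.900) = 0.1501.
D = 18.98 × (0.4277 − 0.1501) + 2.80 × 0.1501 = 5.269 + 0.4204 = 5.690 mg/L.
DO = C_s − D = 11.3 − 5.690 = 5.610 mg/L.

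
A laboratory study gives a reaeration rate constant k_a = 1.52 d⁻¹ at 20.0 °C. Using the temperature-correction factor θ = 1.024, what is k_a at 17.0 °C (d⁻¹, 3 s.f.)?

k_a ≈ 1.42 d⁻¹

k_a(T₂) = k_a(T₁) · θ^(T₂−T₁) = 1.52 × 1.024^(17.0−20.0)
= 1.52 × 1.024^-3.00 = 1.52 × 0.9313 = 1.416 d⁻¹.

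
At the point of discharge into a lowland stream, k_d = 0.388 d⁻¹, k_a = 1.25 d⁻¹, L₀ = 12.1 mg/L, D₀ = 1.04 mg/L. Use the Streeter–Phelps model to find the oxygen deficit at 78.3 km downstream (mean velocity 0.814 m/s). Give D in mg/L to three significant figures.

Travel time t = x/v = 78.3 km / (0.814 m/s) = 78300 m / 0.814 m/s = 96190 s = 1.113 d.
k_d L₀/(k_a−k_d) = 0.388×12.1/(1.25−0.388) = 4.695/0.8620 = 5.446 mg/L.
e^(−k_d t) = e^(−0.388×1.113) = 0.6492; e^(−k_a t) = e^(−1.25×1.113) = 0.2487.
D = 5.446 × (0.6492 − 0.2487) + 1.04 × 0.2487 = 2.182 + 0.2586 = 2.440 mg/L.

D ≈ 2.44 mg/L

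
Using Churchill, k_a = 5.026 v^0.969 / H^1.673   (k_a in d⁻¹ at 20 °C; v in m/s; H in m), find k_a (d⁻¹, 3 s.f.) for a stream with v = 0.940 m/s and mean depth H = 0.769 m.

k_a = 5.026 × 0.940^0.969 / 0.769^1.673 = 5.026 × 0.9418 / 0.6444 = 7.346 d⁻¹.

k_a ≈ 7.35 d⁻¹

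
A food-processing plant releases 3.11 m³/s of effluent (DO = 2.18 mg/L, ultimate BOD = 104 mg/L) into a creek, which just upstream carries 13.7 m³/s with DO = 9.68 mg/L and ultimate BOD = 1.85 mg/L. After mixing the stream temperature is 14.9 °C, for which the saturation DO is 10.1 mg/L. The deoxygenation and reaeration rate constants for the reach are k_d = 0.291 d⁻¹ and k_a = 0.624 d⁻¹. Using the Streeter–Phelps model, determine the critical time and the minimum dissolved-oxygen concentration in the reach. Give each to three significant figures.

Mixed DO = (13.7×9.68 + 3.11×2.18)/(13.7+3.11) = 139.4/16.81 = 8.292 mg/L.
Mixed L₀ = (13.7×1.85 + 3.11×104)/(16.81) = 348.8/16.81 = 20.75 mg/L.
Initial deficit D₀ = C_s − DO₀ = 10.1 − 8.292 = 1.808 mg/L.
t_c = (1/0.3330) ln[(0.624/0.291)(1 − 1.808×0.3330/(0.291×20.75))] = 3.003 × ln(1.931) = 1.975 d.
D_c = (0.291/0.624) × 20.75 × e^(−0.291×1.975) = 0.4663 × 20.75 × 0.5628 = 5.446 mg/L.
Minimum DO = 10.1 − 5.446 = 4.654 mg/L.

t_c ≈ 1.98 d; minimum DO ≈ 4.65 mg/L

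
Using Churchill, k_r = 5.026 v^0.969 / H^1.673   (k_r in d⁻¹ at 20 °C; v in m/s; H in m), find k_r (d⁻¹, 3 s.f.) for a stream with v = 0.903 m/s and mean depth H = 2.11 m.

k_r = 5.026 × 0.903^0.969 / 2.11^1.673 = 5.026 × 0.9059 / 3.488 = 1.305 d⁻¹.

k_r ≈ 1.31 d⁻¹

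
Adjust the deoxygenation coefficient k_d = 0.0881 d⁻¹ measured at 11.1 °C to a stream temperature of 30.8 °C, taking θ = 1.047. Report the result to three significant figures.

k_d ≈ 0.218 d⁻¹

k_d(T₂) = k_d(T₁) · θ^(T₂−T₁) = 0.0881 × 1.047^(30.8−11.1)
= 0.0881 × 1.047^19.7 = 0.0881 × 2.471 = 0.2177 d⁻¹.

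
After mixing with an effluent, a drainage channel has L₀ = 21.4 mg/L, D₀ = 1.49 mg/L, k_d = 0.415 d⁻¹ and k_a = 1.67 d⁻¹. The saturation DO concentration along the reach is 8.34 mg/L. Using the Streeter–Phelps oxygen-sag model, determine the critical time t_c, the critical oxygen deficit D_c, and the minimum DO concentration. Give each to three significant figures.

t_c = [1/(k_a−k_d)] ln[(k_a/k_d)(1 − D₀(k_a−k_d)/(k_d L₀))]
= [1/(1.67−0.415)] ln[(1.67/0.415)(1 − 1.49×1.255/(0.415×21.4))]
= (1/1.255) ln[4.024 × 0.7894] = 0.7968 × ln(3.177) = 0.7968 × 1.156 = 0.9210 d.
L(t_c) = L₀ e^(−k_d t_c) = 21.4 × 0.6823 = 14.60 mg/L, and at the critical point k_a D_c = k_d L, so D_c = (0.415/1.67) × 14.60 = 3.629 mg/L.
Minimum DO = C_s − D_c = 8.34 − 3.629 = 4.711 mg/L.

t_c ≈ 0.921 d; D_c ≈ 3.63 mg/L; min DO ≈ 4.71 mg/L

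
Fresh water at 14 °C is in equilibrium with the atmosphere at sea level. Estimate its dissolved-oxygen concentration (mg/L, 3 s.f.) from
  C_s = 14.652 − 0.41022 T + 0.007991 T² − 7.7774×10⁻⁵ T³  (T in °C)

C_s = 14.652 − 0.41022×14 + 0.007991×14² − 7.7774×10⁻⁵×14³ = 10.26 mg/L.

C_s ≈ 10.3 mg/L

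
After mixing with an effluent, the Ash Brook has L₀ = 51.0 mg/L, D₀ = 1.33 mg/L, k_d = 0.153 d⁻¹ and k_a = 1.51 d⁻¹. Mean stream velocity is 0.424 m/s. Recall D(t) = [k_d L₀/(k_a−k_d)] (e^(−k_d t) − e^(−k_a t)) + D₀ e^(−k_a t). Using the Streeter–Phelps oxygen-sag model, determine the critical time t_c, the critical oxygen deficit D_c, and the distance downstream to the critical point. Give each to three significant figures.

t_c ≈ 1.49 d; D_c ≈ 4.11 mg/L; x_c ≈ 54.7 km

t_c = [1/(k_a−k_d)] ln[(k_a/k_d)(1 − D₀(k_a−k_d)/(k_d L₀))]
= [1/(1.51−0.153)] ln[(1.51/0.153)(1 − 1.33×1.357/(0.153×51.0))]
= (1/1.357) ln[9.869 × 0.7687] = 0.7369 × ln(7.587) = 0.7369 × 2.026 = 1.493 d.
D_c = (k_d/k_a) L₀ e^(−k_d t_c) = (0.153/1.51) × 51.0 × e^(−0.153×1.493) = 0.1013 × 51.0 × 0.7957 = 4.112 mg/L.
x_c = v t_c = 0.424 m/s × 1.493 d × 86400 s/d = 54700 m ≈ 54.7 km.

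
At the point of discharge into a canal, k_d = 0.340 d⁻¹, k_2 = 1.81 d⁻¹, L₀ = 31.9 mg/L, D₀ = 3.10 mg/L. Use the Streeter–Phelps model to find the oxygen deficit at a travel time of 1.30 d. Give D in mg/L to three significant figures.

k_d L₀/(k_2−k_d) = 0.340×31.9/(1.81−0.340) = 10.85/1.470 = 7.378 mg/L.
e^(−k_d t) = e^(−0.340×1.300) = 0.6427; e^(−k_2 t) = e^(−1.81×1.300) = 0.09508.
D = 7.378 × (0.6427 − 0.09508) + 3.10 × 0.09508 = 4.041 + 0.2948 = 4.336 mg/L.

D ≈ 4.34 mg/L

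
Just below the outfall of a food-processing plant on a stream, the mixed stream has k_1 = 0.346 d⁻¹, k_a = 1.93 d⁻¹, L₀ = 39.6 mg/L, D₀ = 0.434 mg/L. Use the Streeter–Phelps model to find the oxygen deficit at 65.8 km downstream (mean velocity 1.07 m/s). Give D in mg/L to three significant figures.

D ≈ 4.68 mg/L

Travel time t = x/v = 65.8 km / (1.07 m/s) = 65800 m / 1.07 m/s = 61500 s = 0.7118 d.
k_1 L₀/(k_a−k_1) = 0.346×39.6/(1.93−0.346) = 13.70/1.584 = 8.650 mg/L.
e^(−k_1 t) = e^(−0.346×0.7118) = 0.7817; e^(−k_a t) = e^(−1.93×0.7118) = 0.2532.
D = 8.650 × (0.7817 − 0.2532) + 0.434 × 0.2532 = 4.572 + 0.1099 = 4.682 mg/L.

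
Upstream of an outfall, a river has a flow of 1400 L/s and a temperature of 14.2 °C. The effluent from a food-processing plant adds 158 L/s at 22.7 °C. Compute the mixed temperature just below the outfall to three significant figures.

Flow-weighted mixing: C = (Q_r C_r + Q_w C_w)/(Q_r + Q_w)
= (1400×14.2 + 158×22.7)/(1400 + 158) = 23470/1558 = 15.06 °C.

15.1 °C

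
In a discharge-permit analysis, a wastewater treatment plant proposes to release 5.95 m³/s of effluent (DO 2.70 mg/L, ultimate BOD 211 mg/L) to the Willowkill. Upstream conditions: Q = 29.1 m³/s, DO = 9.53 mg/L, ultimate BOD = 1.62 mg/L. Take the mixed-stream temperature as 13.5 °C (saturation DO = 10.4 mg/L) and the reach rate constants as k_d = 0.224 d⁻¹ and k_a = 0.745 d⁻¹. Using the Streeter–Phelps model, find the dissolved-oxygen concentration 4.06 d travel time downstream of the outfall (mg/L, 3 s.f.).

DO ≈ 4.64 mg/L

Mixed DO = (29.1×9.53 + 5.95×2.70)/(29.1+5.95) = 293.4/35.05 = 8.371 mg/L.
Mixed L₀ = (29.1×1.62 + 5.95×211)/(35.05) = 1303/35.05 = 37.16 mg/L.
Initial deficit D₀ = C_s − DO₀ = 10.4 − 8.371 = 2.029 mg/L.
D(4.06) = [0.224×37.16/(0.745−0.224)](e^(−0.224×4.06) − e^(−0.745×4.06)) + 2.029 e^(−0.745×4.06)
= 15.98 × (0.4027 − 0.04857) + 2.029 × 0.04857 = 5.758 mg/L.
DO = 10.4 − 5.758 = 4.642 mg/L.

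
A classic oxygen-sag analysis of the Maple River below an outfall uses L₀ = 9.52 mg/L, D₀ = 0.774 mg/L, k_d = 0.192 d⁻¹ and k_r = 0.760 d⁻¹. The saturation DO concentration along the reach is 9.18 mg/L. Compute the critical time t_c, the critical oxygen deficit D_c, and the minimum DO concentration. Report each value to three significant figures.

With k_r/k_d = 3.958 and 1 − D₀(k_r−k_d)/(k_d L₀) = 0.7595,
t_c = ln(3.958 × 0.7595) / (0.760 − 0.192) = ln(3.006) / 0.5680 = 1.101/0.5680 = 1.938 d.
L(t_c) = L₀ e^(−k_d t_c) = 9.52 × 0.6893 = 6.562 mg/L, and at the critical point k_r D_c = k_d L, so D_c = (0.192/0.760) × 6.562 = 1.658 mg/L.
Minimum DO = C_s − D_c = 9.18 − 1.658 = 7.522 mg/L.

t_c ≈ 1.94 d; D_c ≈ 1.66 mg/L; min DO ≈ 7.52 mg/L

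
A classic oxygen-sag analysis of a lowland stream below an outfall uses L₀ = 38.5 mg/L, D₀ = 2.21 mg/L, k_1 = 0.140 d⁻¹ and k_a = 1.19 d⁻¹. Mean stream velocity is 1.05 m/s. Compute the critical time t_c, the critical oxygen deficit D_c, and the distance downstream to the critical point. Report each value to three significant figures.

t_c ≈ 1.50 d; D_c ≈ 3.67 mg/L; x_c ≈ 136 km

With k_a/k_1 = 8.500 and 1 − D₀(k_a−k_1)/(k_1 L₀) = 0.5695,
t_c = ln(8.500 × 0.5695) / (1.19 − 0.140) = ln(4.841) / 1.050 = 1.577/1.050 = 1.502 d.
D_c = (k_1/k_a) L₀ e^(−k_1 t_c) = (0.140/1.19) × 38.5 × e^(−0.140×1.502) = 0.1176 × 38.5 × 0.8104 = 3.670 mg/L.
x_c = v t_c = 1.05 m/s × 1.502 d × 86400 s/d = 136300 m ≈ 136 km.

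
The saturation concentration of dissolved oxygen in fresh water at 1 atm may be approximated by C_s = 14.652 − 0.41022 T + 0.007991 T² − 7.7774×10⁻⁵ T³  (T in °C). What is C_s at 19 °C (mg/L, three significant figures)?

C_s = 14.652 − 0.41022×19 + 0.007991×19² − 7.7774×10⁻⁵×19³ = 9.209 mg/L.

C_s ≈ 9.21 mg/L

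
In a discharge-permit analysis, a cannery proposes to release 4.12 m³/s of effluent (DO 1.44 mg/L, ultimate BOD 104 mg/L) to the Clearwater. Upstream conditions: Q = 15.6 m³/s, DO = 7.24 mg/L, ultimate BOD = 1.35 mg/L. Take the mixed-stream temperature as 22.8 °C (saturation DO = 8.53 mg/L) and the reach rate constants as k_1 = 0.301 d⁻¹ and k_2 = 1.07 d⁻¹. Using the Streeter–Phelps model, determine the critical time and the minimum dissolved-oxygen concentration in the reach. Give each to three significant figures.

t_c ≈ 1.22 d; minimum DO ≈ 4.09 mg/L

Mixed DO = (15.6×7.24 + 4.12×1.44)/(15.6+4.12) = 118.9/19.72 = 6.028 mg/L.
Mixed L₀ = (15.6×1.35 + 4.12×104)/(19.72) = 449.5/19.72 = 22.80 mg/L.
Initial deficit D₀ = C_s − DO₀ = 8.53 − 6.028 = 2.502 mg/L.
t_c = (1/0.7690) ln[(1.07/0.301)(1 − 2.502×0.7690/(0.301×22.80))] = 1.300 × ln(2.558) = 1.221 d.
D_c = (0.301/1.07) × 22.80 × e^(−0.301×1.221) = 0.2813 × 22.80 × 0.6924 = 4.440 mg/L.
Minimum DO = 8.53 − 4.440 = 4.090 mg/L.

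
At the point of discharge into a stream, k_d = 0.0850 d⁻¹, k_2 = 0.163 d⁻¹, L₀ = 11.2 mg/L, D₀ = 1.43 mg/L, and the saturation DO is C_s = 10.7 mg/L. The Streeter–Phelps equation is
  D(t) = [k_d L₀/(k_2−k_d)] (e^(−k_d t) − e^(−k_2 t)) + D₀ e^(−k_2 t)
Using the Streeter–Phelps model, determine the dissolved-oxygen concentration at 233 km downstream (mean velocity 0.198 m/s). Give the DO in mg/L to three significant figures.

DO ≈ 8.04 mg/L

Travel time t = x/v = 233 km / (0.198 m/s) = 233000 m / 0.198 m/s = 1.177×10^6 s = 13.62 d.
k_d L₀/(k_2−k_d) = 0.0850×11.2/(0.163−0.0850) = 0.9520/0.07800 = 12.21 mg/L.
e^(−k_d t) = e^(−0.0850×13.62) = 0.3142; e^(−k_2 t) = e^(−0.163×13.62) = 0.1086.
D = 12.21 × (0.3142 − 0.1086) + 1.43 × 0.1086 = 2.509 + 0.1553 = 2.665 mg/L.
DO = C_s − D = 10.7 − 2.665 = 8.035 mg/L.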